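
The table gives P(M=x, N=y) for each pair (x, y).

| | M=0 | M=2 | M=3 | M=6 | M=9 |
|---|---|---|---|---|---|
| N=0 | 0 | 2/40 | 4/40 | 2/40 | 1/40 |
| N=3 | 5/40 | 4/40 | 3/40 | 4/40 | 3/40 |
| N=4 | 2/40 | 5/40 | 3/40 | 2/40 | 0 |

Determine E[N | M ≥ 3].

25/11

P(M ≥ 3) = 11/20.
Σ N·P over the event = 0·(4/40) + 3·(3/40) + 4·(3/40) + 0·(2/40) + 3·(4/40) + 4·(2/40) + 0·(1/40) + 3·(3/40) = 5/4.
E[N | M ≥ 3] = (5/4) / (11/20) = 25/11.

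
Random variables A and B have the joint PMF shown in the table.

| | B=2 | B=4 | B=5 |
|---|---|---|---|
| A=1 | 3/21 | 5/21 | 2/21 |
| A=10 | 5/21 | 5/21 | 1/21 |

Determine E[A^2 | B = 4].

101/2

P(B = 4) = 10/21.
Summing A^2·P(A=x,B=y) over the conditioning event gives 505/21.
E[A^2 | B = 4] = (505/21) / (10/21) = 101/2.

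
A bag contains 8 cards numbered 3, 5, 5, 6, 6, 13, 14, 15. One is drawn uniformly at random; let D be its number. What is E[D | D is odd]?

P(D is odd) = 5/8.
Σ over the event: 3·1/8 + 5·1/4 + 13·1/8 + 15·1/8 = 41/8.
E[D | D is odd] = (41/8) / (5/8) = 41/5.

41/5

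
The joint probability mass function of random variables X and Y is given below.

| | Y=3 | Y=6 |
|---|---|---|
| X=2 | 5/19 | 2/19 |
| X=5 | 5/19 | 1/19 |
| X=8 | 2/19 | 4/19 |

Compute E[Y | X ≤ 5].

P(X ≤ 5) = 13/19.
Σ Y·P over the event = 3·(5/19) + 6·(2/19) + 3·(5/19) + 6·(1/19) = 48/19.
E[Y | X ≤ 5] = (48/19) / (13/19) = 48/13.

48/13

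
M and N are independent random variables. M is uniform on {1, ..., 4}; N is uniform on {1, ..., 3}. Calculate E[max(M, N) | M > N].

10/3

Outcomes with M > N: (2,1), (3,1), (3,2), (4,1), (4,2), (4,3), each with probability 1/12.
E[max(M, N) | M > N] = (2 + 3 + 3 + 4 + 4 + 4) / 6 = 10/3.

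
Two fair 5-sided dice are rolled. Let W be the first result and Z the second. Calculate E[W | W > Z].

Outcomes with W > Z: (2,1), (3,1), (3,2), (4,1), (4,2), (4,3), (5,1), (5,2), (5,3), (5,4), each with probability 1/25.
E[W | W > Z] = (2 + 3 + 3 + 4 + 4 + 4 + 5 + 5 + 5 + 5) / 10 = 4.

4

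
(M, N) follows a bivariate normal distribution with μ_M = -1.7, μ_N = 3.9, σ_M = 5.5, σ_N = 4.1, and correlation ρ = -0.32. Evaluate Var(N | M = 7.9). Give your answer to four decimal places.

15.0887

Var(N | M=x) = (1 − ρ²)·σ_N².
Var(N | M=7.9) = (4.1)²·(1 − (-0.32)²) = 16.81·0.8976 = 15.0887.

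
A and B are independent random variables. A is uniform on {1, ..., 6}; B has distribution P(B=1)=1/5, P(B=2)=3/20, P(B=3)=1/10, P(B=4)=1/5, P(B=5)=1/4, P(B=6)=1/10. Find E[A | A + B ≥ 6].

352/87

P(A + B ≥ 6) = 29/40.
Summing A·P(x,y) over outcomes with A + B ≥ 6 gives 44/15.
E[A | A + B ≥ 6] = (44/15) / (29/40) = 352/87.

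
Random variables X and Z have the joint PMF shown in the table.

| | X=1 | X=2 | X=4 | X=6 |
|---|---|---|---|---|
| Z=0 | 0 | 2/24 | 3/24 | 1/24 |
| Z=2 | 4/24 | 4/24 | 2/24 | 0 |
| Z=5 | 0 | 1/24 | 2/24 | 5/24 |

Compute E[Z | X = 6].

P(X = 6) = 1/4.
Σ Z·P over the event = 0·(1/24) + 5·(5/24) = 25/24.
E[Z | X = 6] = (25/24) / (1/4) = 25/6.

25/6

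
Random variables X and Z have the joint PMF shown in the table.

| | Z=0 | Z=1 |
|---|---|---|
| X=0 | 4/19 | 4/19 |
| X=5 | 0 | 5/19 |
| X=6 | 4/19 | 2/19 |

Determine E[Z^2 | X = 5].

P(X = 5) = 5/19.
Σ Z^2·P over the event = 1·(5/19) = 5/19.
E[Z^2 | X = 5] = (5/19) / (5/19) = 1.

1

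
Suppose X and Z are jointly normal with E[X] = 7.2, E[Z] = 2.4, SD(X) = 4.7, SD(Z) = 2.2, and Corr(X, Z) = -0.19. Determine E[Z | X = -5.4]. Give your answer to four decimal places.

For a bivariate normal, E[Z | X=x] = μ_Z + ρ·(σ_Z/σ_X)·(x − μ_X).
E[Z | X=-5.4] = 2.4 + (-0.19)·(2.2/4.7)·(-5.4 − (7.2)) = 2.4 + (-0.088936)·(-12.6) = 3.5206.

3.5206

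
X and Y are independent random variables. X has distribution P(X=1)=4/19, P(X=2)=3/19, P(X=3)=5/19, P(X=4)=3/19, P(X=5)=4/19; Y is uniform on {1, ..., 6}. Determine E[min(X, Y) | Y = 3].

46/19

P(Y = 3) = 1/6.
Summing min(X,Y)·P(x,y) over outcomes with Y = 3 gives 23/57.
E[min(X, Y) | Y = 3] = (23/57) / (1/6) = 46/19.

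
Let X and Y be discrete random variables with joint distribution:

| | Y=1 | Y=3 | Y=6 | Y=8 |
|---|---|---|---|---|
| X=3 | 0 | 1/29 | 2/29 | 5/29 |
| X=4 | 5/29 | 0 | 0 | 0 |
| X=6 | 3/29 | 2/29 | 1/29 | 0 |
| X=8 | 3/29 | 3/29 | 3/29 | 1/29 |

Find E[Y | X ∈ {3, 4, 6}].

P(X ∈ {3, 4, 6}) = 19/29.
Summing Y·P(X=x,Y=y) over the conditioning event gives 75/29.
E[Y | X ∈ {3, 4, 6}] = (75/29) / (19/29) = 75/19.

75/19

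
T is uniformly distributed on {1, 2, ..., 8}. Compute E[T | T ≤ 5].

3

Given T ≤ 5, T is equally likely to be any of {1, 2, 3, 4, 5}.
E[T | T ≤ 5] = (1 + 2 + 3 + 4 + 5) / 5 = 3.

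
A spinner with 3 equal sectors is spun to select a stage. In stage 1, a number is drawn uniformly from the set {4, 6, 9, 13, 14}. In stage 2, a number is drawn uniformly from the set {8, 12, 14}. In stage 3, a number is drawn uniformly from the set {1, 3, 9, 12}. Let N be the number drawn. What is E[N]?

E[N | stage 1] = (4+6+9+13+14)/5 = 46/5.
E[N | stage 2] = (8+12+14)/3 = 34/3.
E[N | stage 3] = (1+3+9+12)/4 = 25/4.
E[N] = (1/3)·(46/5) + (1/3)·(34/3) + (1/3)·(25/4) = 1607/180.

1607/180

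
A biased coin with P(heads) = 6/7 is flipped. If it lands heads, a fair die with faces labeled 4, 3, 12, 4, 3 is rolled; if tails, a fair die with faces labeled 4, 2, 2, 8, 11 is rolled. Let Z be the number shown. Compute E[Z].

183/35

E[Z | heads] = (4+3+12+4+3)/5 = 26/5.
E[Z | tails] = (4+2+2+8+11)/5 = 27/5.
By the law of total expectation,
E[Z] = (6/7)·(26/5) + (1/7)·(27/5) = 183/35.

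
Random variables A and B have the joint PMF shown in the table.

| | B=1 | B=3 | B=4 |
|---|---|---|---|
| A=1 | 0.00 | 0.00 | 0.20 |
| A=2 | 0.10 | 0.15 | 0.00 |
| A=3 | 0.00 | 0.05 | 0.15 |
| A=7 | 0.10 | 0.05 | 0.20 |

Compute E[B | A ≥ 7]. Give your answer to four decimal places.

3.0000

P(A ≥ 7) = 0.35.
Σ B·P over the event = 1·(0.10) + 3·(0.05) + 4·(0.20) = 1.05.
E[B | A ≥ 7] = (1.05) / (0.35) = 3.0000.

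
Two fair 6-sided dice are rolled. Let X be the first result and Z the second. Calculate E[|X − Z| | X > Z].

P(X > Z) = 5/12.
Summing |X−Z|·P(x,y) over outcomes with X > Z gives 35/36.
E[|X − Z| | X > Z] = (35/36) / (5/12) = 7/3.

7/3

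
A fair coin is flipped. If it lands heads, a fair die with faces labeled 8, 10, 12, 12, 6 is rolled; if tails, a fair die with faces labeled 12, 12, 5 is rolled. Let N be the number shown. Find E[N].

E[N | heads] = (8+10+12+12+6)/5 = 48/5.
E[N | tails] = (12+12+5)/3 = 29/3.
By the law of total expectation,
E[N] = (1/2)·(48/5) + (1/2)·(29/3) = 289/30.

289/30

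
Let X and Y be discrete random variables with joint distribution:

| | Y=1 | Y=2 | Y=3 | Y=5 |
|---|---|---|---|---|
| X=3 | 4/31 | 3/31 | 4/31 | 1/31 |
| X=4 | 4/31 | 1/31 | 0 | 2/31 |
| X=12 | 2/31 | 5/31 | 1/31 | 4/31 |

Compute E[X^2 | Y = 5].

617/7

P(Y = 5) = 7/31.
Summing X^2·P(X=x,Y=y) over the conditioning event gives 617/31.
E[X^2 | Y = 5] = (617/31) / (7/31) = 617/7.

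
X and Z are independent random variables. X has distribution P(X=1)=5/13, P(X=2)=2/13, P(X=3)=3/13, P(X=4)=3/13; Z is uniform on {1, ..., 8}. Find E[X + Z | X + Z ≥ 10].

182/17

P(X + Z ≥ 10) = 17/104.
Summing (X+Z)·P(x,y) over outcomes with X + Z ≥ 10 gives 7/4.
E[X + Z | X + Z ≥ 10] = (7/4) / (17/104) = 182/17.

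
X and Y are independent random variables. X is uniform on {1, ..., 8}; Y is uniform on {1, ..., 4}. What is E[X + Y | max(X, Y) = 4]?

44/7

Outcomes with max(X, Y) = 4: (1,4), (2,4), (3,4), (4,1), (4,2), (4,3), (4,4), each with probability 1/32.
E[X + Y | max(X, Y) = 4] = (5 + 6 + 7 + 5 + 6 + 7 + 8) / 7 = 44/7.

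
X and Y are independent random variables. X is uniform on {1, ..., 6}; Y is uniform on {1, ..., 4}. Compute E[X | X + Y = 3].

Outcomes with X + Y = 3: (1,2), (2,1), each with probability 1/24.
E[X | X + Y = 3] = (1 + 2) / 2 = 3/2.

3/2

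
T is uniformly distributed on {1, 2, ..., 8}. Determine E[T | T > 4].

13/2

Given T > 4, T is equally likely to be any of {5, 6, 7, 8}.
E[T | T > 4] = (5 + 6 + 7 + 8) / 4 = 13/2.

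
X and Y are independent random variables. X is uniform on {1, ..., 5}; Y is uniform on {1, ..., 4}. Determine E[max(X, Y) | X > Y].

4

Outcomes with X > Y: (2,1), (3,1), (3,2), (4,1), (4,2), (4,3), (5,1), (5,2), (5,3), (5,4), each with probability 1/20.
E[max(X, Y) | X > Y] = (2 + 3 + 3 + 4 + 4 + 4 + 5 + 5 + 5 + 5) / 10 = 4.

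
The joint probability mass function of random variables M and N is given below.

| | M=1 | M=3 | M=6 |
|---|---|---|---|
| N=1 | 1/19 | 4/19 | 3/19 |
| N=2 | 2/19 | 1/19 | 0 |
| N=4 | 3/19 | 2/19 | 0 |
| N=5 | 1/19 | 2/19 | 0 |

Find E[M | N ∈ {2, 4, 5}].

P(N ∈ {2, 4, 5}) = 11/19.
Σ M·P over the event = 1·(2/19) + 1·(3/19) + 1·(1/19) + 3·(1/19) + 3·(2/19) + 3·(2/19) = 21/19.
E[M | N ∈ {2, 4, 5}] = (21/19) / (11/19) = 21/11.

21/11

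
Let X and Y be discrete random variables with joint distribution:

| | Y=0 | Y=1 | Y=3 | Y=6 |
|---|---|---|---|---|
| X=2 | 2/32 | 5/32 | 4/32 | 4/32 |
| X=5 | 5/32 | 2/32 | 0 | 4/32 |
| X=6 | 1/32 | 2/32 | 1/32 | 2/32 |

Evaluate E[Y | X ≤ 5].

P(X ≤ 5) = 13/16.
Summing Y·P(X=x,Y=y) over the conditioning event gives 67/32.
E[Y | X ≤ 5] = (67/32) / (13/16) = 67/26.

67/26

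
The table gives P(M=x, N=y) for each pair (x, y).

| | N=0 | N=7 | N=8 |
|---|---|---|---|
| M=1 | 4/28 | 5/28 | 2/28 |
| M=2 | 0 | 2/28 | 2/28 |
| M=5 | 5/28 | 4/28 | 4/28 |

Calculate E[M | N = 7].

P(N = 7) = 11/28.
Σ M·P over the event = 1·(5/28) + 2·(2/28) + 5·(4/28) = 29/28.
E[M | N = 7] = (29/28) / (11/28) = 29/11.

29/11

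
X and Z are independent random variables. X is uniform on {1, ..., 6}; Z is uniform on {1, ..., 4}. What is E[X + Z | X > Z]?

47/7

P(X > Z) = 7/12.
Summing (X+Z)·P(x,y) over outcomes with X > Z gives 47/12.
E[X + Z | X > Z] = (47/12) / (7/12) = 47/7.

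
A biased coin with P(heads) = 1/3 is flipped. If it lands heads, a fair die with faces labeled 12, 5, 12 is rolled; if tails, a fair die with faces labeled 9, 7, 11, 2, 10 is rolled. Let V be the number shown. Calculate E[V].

E[V | heads] = (12+5+12)/3 = 29/3.
E[V | tails] = (9+7+11+2+10)/5 = 39/5.
By the law of total expectation,
E[V] = (1/3)·(29/3) + (2/3)·(39/5) = 379/45.

379/45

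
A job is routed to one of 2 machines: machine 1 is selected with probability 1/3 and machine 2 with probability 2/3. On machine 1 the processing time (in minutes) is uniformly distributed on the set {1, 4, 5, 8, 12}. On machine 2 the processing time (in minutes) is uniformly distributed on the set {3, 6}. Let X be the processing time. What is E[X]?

E[X | machine 1] = (1+4+5+8+12)/5 = 6.
E[X | machine 2] = (3+6)/2 = 9/2.
E[X] = (1/3)·(6) + (2/3)·(9/2) = 5.

5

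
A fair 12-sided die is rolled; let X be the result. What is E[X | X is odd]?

6

Given X is odd, X is equally likely to be any of {1, 3, 5, 7, 9, 11}.
E[X | X is odd] = (1 + 3 + 5 + 7 + 9 + 11) / 6 = 6.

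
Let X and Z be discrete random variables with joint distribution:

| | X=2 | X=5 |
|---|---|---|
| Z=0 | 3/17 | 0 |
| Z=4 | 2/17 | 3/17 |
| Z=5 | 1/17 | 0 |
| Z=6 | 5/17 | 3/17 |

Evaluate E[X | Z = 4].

P(Z = 4) = 5/17.
Σ X·P over the event = 2·(2/17) + 5·(3/17) = 19/17.
E[X | Z = 4] = (19/17) / (5/17) = 19/5.

19/5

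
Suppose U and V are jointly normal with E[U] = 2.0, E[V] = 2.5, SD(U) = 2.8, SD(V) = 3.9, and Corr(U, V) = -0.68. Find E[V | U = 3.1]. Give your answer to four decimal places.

E[V | U=x] = μ_V + ρ(σ_V/σ_U)(x − μ_U) for jointly normal variables.
E[V | U=3.1] = 2.5 + (-0.68)·(3.9/2.8)·(3.1 − (2.0)) = 2.5 + (-0.94714)·(1.1) = 1.4581.

1.4581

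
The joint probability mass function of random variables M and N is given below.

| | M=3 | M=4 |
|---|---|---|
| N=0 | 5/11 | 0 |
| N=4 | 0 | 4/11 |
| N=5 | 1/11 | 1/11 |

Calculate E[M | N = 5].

P(N = 5) = 2/11.
Σ M·P over the event = 3·(1/11) + 4·(1/11) = 7/11.
E[M | N = 5] = (7/11) / (2/11) = 7/2.

7/2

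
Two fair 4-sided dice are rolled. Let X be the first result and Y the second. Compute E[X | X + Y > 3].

36/13

P(X + Y > 3) = 13/16.
Summing X·P(x,y) over outcomes with X + Y > 3 gives 9/4.
E[X | X + Y > 3] = (9/4) / (13/16) = 36/13.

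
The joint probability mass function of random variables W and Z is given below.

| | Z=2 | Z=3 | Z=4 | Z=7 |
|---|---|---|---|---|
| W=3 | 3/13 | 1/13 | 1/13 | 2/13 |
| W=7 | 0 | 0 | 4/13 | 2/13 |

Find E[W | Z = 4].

31/5

P(Z = 4) = 5/13.
Σ W·P over the event = 3·(1/13) + 7·(4/13) = 31/13.
E[W | Z = 4] = (31/13) / (5/13) = 31/5.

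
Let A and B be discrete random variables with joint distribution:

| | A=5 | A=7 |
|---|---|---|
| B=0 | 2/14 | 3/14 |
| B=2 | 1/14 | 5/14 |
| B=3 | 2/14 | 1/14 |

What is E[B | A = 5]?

8/5

P(A = 5) = 5/14.
Σ B·P over the event = 0·(2/14) + 2·(1/14) + 3·(2/14) = 4/7.
E[B | A = 5] = (4/7) / (5/14) = 8/5.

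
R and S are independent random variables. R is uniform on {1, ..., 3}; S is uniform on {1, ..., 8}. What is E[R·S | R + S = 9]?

Outcomes with R + S = 9: (1,8), (2,7), (3,6), each with probability 1/24.
E[R·S | R + S = 9] = (8 + 14 + 18) / 3 = 40/3.

40/3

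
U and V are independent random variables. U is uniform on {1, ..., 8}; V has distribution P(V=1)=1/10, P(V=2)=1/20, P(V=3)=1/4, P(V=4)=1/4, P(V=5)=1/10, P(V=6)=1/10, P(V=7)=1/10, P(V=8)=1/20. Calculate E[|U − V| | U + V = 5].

P(U + V = 5) = 13/160.
Summing |U−V|·P(x,y) over outcomes with U + V = 5 gives 27/160.
E[|U − V| | U + V = 5] = (27/160) / (13/160) = 27/13.

27/13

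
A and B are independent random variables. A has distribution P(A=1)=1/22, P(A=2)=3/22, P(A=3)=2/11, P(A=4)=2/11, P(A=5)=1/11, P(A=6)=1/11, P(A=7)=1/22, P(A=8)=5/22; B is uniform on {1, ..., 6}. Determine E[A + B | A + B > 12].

148/11

P(A + B > 12) = 1/12.
Summing (A+B)·P(x,y) over outcomes with A + B > 12 gives 37/33.
E[A + B | A + B > 12] = (37/33) / (1/12) = 148/11.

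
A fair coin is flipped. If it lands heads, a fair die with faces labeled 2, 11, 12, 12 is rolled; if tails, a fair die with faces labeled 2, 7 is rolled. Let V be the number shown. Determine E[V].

E[V | heads] = (2+11+12+12)/4 = 37/4.
E[V | tails] = (2+7)/2 = 9/2.
E[V] = (1/2)·(37/4) + (1/2)·(9/2) = 55/8.

55/8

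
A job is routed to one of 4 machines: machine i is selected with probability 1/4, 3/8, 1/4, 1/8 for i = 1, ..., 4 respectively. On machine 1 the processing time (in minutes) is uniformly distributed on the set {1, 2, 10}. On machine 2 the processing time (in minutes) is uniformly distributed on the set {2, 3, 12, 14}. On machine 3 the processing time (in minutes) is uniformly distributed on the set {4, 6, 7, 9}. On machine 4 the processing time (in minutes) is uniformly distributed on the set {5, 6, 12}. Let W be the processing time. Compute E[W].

E[W | machine 1] = (1+2+10)/3 = 13/3.
E[W | machine 2] = (2+3+12+14)/4 = 31/4.
E[W | machine 3] = (4+6+7+9)/4 = 13/2.
E[W | machine 4] = (5+6+12)/3 = 23/3.
E[W] = (1/4)·(13/3) + (3/8)·(31/4) + (1/4)·(13/2) + (1/8)·(23/3) = 631/96.

631/96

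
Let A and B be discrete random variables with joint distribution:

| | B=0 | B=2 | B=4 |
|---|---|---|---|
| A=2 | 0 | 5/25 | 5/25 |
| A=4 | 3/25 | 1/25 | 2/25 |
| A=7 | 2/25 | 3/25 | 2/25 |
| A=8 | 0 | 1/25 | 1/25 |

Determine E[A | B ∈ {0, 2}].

P(B ∈ {0, 2}) = 3/5.
Σ A·P over the event = 2·(5/25) + 4·(3/25) + 4·(1/25) + 7·(2/25) + 7·(3/25) + 8·(1/25) = 69/25.
E[A | B ∈ {0, 2}] = (69/25) / (3/5) = 23/5.

23/5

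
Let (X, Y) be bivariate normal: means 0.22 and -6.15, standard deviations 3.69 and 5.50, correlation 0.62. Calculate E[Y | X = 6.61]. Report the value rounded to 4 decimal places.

-0.2449

For a bivariate normal, E[Y | X=x] = μ_Y + ρ·(σ_Y/σ_X)·(x − μ_X).
E[Y | X=6.61] = -6.15 + (0.62)·(5.50/3.69)·(6.61 − (0.22)) = -6.15 + (0.92412)·(6.39) = -0.2449.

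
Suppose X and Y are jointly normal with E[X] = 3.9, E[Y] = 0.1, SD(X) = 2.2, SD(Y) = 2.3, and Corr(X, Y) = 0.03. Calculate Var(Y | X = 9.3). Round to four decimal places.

Var(Y | X=x) = (1 − ρ²)·σ_Y².
Var(Y | X=9.3) = (2.3)²·(1 − (0.03)²) = 5.29·0.9991 = 5.2852.

5.2852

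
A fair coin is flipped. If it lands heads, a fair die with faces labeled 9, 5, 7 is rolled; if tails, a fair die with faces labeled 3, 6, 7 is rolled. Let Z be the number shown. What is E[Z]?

37/6

E[Z | heads] = (9+5+7)/3 = 7.
E[Z | tails] = (3+6+7)/3 = 16/3.
By the law of total expectation,
E[Z] = (1/2)·(7) + (1/2)·(16/3) = 37/6.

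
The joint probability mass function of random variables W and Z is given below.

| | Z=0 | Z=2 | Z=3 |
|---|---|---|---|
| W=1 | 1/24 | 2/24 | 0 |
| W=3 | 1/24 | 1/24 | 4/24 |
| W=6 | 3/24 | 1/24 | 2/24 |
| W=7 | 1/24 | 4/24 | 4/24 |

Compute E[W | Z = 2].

39/8

P(Z = 2) = 1/3.
Σ W·P over the event = 1·(2/24) + 3·(1/24) + 6·(1/24) + 7·(4/24) = 13/8.
E[W | Z = 2] = (13/8) / (1/3) = 39/8.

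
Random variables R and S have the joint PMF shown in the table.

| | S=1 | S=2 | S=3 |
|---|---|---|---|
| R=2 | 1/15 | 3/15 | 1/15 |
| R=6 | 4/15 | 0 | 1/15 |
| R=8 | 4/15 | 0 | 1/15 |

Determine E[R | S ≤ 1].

58/9

P(S ≤ 1) = 3/5.
Σ R·P over the event = 2·(1/15) + 6·(4/15) + 8·(4/15) = 58/15.
E[R | S ≤ 1] = (58/15) / (3/5) = 58/9.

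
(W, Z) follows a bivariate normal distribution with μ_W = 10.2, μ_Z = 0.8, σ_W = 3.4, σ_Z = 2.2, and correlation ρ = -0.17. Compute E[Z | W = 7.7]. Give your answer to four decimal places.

E[Z | W=x] = μ_Z + ρ(σ_Z/σ_W)(x − μ_W) for jointly normal variables.
E[Z | W=7.7] = 0.8 + (-0.17)·(2.2/3.4)·(7.7 − (10.2)) = 0.8 + (-0.11)·(-2.5) = 1.0750.

1.0750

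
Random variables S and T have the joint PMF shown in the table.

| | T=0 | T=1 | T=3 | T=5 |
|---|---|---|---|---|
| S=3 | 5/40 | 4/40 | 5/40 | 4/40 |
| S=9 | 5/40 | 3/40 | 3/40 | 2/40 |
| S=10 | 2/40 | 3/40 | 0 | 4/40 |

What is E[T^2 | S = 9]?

P(S = 9) = 13/40.
Σ T^2·P over the event = 0·(5/40) + 1·(3/40) + 9·(3/40) + 25·(2/40) = 2.
E[T^2 | S = 9] = (2) / (13/40) = 80/13.

80/13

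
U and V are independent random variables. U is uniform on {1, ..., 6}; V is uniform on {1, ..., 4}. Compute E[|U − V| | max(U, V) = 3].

6/5

Outcomes with max(U, V) = 3: (1,3), (2,3), (3,1), (3,2), (3,3), each with probability 1/24.
E[|U − V| | max(U, V) = 3] = (2 + 1 + 2 + 1 + 0) / 5 = 6/5.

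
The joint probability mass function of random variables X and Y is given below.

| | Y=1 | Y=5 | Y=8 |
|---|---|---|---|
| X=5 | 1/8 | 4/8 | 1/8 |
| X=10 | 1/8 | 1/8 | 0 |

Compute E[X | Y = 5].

P(Y = 5) = 5/8.
Σ X·P over the event = 5·(4/8) + 10·(1/8) = 15/4.
E[X | Y = 5] = (15/4) / (5/8) = 6.

6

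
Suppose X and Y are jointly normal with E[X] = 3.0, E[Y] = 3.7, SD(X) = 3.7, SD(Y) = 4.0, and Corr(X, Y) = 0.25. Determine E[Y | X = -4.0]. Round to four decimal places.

E[Y | X=x] = μ_Y + ρ(σ_Y/σ_X)(x − μ_X) for jointly normal variables.
E[Y | X=-4.0] = 3.7 + (0.25)·(4.0/3.7)·(-4.0 − (3.0)) = 3.7 + (0.27027)·(-7) = 1.8081.

1.8081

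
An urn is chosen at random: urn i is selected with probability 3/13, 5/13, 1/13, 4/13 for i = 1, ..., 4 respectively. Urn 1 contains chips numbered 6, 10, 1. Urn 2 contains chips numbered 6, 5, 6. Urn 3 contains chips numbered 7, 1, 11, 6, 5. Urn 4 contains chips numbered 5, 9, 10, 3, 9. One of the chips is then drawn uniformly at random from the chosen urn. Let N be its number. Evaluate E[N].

1202/195

E[N | urn 1] = (6+10+1)/3 = 17/3.
E[N | urn 2] = (6+5+6)/3 = 17/3.
E[N | urn 3] = (7+1+11+6+5)/5 = 6.
E[N | urn 4] = (5+9+10+3+9)/5 = 36/5.
E[N] = (3/13)·(17/3) + (5/13)·(17/3) + (1/13)·(6) + (4/13)·(36/5) = 1202/195.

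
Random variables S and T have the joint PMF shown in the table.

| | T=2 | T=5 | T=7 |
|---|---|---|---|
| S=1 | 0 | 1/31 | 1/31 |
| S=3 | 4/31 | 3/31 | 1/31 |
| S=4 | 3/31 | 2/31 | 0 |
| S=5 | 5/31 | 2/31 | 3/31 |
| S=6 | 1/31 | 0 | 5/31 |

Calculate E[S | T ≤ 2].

P(T ≤ 2) = 13/31.
Summing S·P(S=x,T=y) over the conditioning event gives 55/31.
E[S | T ≤ 2] = (55/31) / (13/31) = 55/13.

55/13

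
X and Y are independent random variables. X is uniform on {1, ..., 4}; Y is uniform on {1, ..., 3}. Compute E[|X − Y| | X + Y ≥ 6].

1

Outcomes with X + Y ≥ 6: (3,3), (4,2), (4,3), each with probability 1/12.
E[|X − Y| | X + Y ≥ 6] = (0 + 2 + 1) / 3 = 1.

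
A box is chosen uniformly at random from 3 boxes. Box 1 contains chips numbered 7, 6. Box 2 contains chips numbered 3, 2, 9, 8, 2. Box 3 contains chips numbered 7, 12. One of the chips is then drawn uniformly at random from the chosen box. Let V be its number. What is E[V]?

E[V | box 1] = (7+6)/2 = 13/2.
E[V | box 2] = (3+2+9+8+2)/5 = 24/5.
E[V | box 3] = (7+12)/2 = 19/2.
E[V] = (1/3)·(13/2) + (1/3)·(24/5) + (1/3)·(19/2) = 104/15.

104/15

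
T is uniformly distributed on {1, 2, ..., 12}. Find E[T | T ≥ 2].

Given T ≥ 2, T is equally likely to be any of {2, 3, 4, 5, 6, 7, 8, 9, 10, 11, 12}.
E[T | T ≥ 2] = (2 + 3 + 4 + 5 + 6 + 7 + 8 + 9 + 10 + 11 + 12) / 11 = 7.

7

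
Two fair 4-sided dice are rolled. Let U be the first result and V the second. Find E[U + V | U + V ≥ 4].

72/13

P(U + V ≥ 4) = 13/16.
Summing (U+V)·P(x,y) over outcomes with U + V ≥ 4 gives 9/2.
E[U + V | U + V ≥ 4] = (9/2) / (13/16) = 72/13.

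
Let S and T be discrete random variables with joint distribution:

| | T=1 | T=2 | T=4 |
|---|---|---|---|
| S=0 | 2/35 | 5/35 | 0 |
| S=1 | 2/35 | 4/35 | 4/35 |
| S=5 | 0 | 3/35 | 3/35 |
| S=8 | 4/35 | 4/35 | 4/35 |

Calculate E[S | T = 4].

51/11

P(T = 4) = 11/35.
Summing S·P(S=x,T=y) over the conditioning event gives 51/35.
E[S | T = 4] = (51/35) / (11/35) = 51/11.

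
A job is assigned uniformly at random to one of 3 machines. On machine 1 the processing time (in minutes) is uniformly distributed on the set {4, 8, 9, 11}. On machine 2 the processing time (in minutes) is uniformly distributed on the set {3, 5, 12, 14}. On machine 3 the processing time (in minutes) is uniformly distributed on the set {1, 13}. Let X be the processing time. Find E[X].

E[X | machine 1] = (4+8+9+11)/4 = 8.
E[X | machine 2] = (3+5+12+14)/4 = 17/2.
E[X | machine 3] = (1+13)/2 = 7.
E[X] = (1/3)·(8) + (1/3)·(17/2) + (1/3)·(7) = 47/6.

47/6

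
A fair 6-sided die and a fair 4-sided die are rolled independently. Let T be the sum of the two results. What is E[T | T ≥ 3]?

P(T ≥ 3) = 23/24.
Σ over the event: 3·1/12 + 4·1/8 + 5·1/6 + 6·1/6 + 7·1/6 + 8·1/8 + 9·1/12 + 10·1/24 = 71/12.
E[T | T ≥ 3] = (71/12) / (23/24) = 142/23.

142/23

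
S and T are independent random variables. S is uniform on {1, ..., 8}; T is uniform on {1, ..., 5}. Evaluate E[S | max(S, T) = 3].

12/5

P(max(S, T) = 3) = 1/8.
Summing S·P(x,y) over outcomes with max(S, T) = 3 gives 3/10.
E[S | max(S, T) = 3] = (3/10) / (1/8) = 12/5.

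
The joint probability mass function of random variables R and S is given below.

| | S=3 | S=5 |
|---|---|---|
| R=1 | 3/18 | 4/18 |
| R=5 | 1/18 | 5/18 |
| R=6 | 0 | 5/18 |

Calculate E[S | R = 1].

29/7

P(R = 1) = 7/18.
Σ S·P over the event = 3·(3/18) + 5·(4/18) = 29/18.
E[S | R = 1] = (29/18) / (7/18) = 29/7.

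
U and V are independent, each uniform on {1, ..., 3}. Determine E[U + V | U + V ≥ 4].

Outcomes with U + V ≥ 4: (1,3), (2,2), (2,3), (3,1), (3,2), (3,3), each with probability 1/9.
E[U + V | U + V ≥ 4] = (4 + 4 + 5 + 4 + 5 + 6) / 6 = 14/3.

14/3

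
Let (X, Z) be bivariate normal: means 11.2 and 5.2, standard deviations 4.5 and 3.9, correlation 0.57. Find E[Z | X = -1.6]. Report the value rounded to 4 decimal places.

E[Z | X=x] = μ_Z + ρ(σ_Z/σ_X)(x − μ_X) for jointly normal variables.
E[Z | X=-1.6] = 5.2 + (0.57)·(3.9/4.5)·(-1.6 − (11.2)) = 5.2 + (0.494)·(-12.8) = -1.1232.

-1.1232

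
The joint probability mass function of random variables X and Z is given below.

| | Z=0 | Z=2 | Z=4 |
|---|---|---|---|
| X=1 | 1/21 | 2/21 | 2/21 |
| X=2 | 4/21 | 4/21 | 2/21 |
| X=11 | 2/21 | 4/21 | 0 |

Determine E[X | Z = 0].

P(Z = 0) = 1/3.
Σ X·P over the event = 1·(1/21) + 2·(4/21) + 11·(2/21) = 31/21.
E[X | Z = 0] = (31/21) / (1/3) = 31/7.

31/7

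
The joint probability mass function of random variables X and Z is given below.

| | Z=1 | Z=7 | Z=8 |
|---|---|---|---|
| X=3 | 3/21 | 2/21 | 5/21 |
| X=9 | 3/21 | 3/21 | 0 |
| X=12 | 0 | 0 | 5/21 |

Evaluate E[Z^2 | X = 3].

421/10

P(X = 3) = 10/21.
Σ Z^2·P over the event = 1·(3/21) + 49·(2/21) + 64·(5/21) = 421/21.
E[Z^2 | X = 3] = (421/21) / (10/21) = 421/10.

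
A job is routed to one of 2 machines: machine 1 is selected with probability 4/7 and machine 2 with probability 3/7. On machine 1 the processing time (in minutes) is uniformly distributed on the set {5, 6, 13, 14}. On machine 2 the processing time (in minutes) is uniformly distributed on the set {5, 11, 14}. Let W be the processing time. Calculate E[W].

68/7

E[W | machine 1] = (5+6+13+14)/4 = 19/2.
E[W | machine 2] = (5+11+14)/3 = 10.
E[W] = (4/7)·(19/2) + (3/7)·(10) = 68/7.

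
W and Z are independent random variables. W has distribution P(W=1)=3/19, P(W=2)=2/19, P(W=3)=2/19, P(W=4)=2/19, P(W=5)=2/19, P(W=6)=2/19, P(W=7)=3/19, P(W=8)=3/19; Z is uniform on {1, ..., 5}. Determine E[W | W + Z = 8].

P(W + Z = 8) = 11/95.
Summing W·P(x,y) over outcomes with W + Z = 8 gives 3/5.
E[W | W + Z = 8] = (3/5) / (11/95) = 57/11.

57/11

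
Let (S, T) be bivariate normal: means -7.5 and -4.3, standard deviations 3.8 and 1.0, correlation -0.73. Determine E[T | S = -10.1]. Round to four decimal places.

E[T | S=x] = μ_T + ρ(σ_T/σ_S)(x − μ_S) for jointly normal variables.
E[T | S=-10.1] = -4.3 + (-0.73)·(1.0/3.8)·(-10.1 − (-7.5)) = -4.3 + (-0.19211)·(-2.6) = -3.8005.

-3.8005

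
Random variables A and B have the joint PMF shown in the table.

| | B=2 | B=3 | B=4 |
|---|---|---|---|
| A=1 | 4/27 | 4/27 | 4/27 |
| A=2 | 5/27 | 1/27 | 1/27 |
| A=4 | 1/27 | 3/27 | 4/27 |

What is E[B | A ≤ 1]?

P(A ≤ 1) = 4/9.
Σ B·P over the event = 2·(4/27) + 3·(4/27) + 4·(4/27) = 4/3.
E[B | A ≤ 1] = (4/3) / (4/9) = 3.

3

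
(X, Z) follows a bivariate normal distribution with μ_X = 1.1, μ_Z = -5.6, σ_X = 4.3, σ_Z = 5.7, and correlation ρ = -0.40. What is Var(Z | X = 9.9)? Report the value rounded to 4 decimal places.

The conditional variance in a bivariate normal is σ_Z²(1 − ρ²), independent of x.
Var(Z | X=9.9) = (5.7)²·(1 − (-0.40)²) = 32.49·0.84 = 27.2916.

27.2916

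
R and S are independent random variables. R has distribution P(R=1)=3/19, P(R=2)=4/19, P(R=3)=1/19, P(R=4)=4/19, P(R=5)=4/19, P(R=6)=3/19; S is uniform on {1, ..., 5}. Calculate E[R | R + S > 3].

P(R + S > 3) = 17/19.
Summing R·P(x,y) over outcomes with R + S > 3 gives 326/95.
E[R | R + S > 3] = (326/95) / (17/19) = 326/85.

326/85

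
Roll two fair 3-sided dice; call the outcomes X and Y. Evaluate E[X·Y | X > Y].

P(X > Y) = 1/3.
Summing XY·P(x,y) over outcomes with X > Y gives 11/9.
E[X·Y | X > Y] = (11/9) / (1/3) = 11/3.

11/3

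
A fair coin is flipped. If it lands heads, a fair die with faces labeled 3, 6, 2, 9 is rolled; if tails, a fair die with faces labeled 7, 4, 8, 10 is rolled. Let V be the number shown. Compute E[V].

49/8

E[V | heads] = (3+6+2+9)/4 = 5.
E[V | tails] = (7+4+8+10)/4 = 29/4.
E[V] = (1/2)·(5) + (1/2)·(29/4) = 49/8.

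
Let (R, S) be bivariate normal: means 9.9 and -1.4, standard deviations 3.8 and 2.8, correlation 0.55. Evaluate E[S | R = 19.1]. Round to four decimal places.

2.3284

E[S | R=x] = μ_S + ρ(σ_S/σ_R)(x − μ_R) for jointly normal variables.
E[S | R=19.1] = -1.4 + (0.55)·(2.8/3.8)·(19.1 − (9.9)) = -1.4 + (0.40526)·(9.2) = 2.3284.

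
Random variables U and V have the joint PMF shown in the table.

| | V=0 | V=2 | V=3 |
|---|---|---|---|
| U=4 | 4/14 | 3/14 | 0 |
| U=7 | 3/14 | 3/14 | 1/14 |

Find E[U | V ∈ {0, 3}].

P(V ∈ {0, 3}) = 4/7.
Σ U·P over the event = 4·(4/14) + 7·(3/14) + 7·(1/14) = 22/7.
E[U | V ∈ {0, 3}] = (22/7) / (4/7) = 11/2.

11/2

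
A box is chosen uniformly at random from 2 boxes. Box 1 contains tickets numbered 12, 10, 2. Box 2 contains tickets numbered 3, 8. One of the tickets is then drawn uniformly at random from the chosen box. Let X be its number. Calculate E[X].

E[X | box 1] = (12+10+2)/3 = 8.
E[X | box 2] = (3+8)/2 = 11/2.
By the law of total expectation,
E[X] = (1/2)·(8) + (1/2)·(11/2) = 27/4.

27/4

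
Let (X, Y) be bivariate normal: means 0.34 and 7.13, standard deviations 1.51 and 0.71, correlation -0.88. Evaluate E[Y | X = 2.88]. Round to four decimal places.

For a bivariate normal, E[Y | X=x] = μ_Y + ρ·(σ_Y/σ_X)·(x − μ_X).
E[Y | X=2.88] = 7.13 + (-0.88)·(0.71/1.51)·(2.88 − (0.34)) = 7.13 + (-0.41377)·(2.54) = 6.0790.

6.0790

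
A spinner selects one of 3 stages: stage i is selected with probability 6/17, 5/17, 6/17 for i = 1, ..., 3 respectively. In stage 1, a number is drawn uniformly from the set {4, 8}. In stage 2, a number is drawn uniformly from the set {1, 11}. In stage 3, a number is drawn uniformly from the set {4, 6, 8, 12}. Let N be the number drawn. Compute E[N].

E[N | stage 1] = (4+8)/2 = 6.
E[N | stage 2] = (1+11)/2 = 6.
E[N | stage 3] = (4+6+8+12)/4 = 15/2.
By the law of total expectation,
E[N] = (6/17)·(6) + (5/17)·(6) + (6/17)·(15/2) = 111/17.

111/17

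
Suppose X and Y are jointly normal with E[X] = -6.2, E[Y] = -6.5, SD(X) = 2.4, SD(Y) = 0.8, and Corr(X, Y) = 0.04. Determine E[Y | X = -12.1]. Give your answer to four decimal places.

-6.5787

The regression of Y on X has slope ρ·σ_Y/σ_X and passes through (μ_X, μ_Y).
E[Y | X=-12.1] = -6.5 + (0.04)·(0.8/2.4)·(-12.1 − (-6.2)) = -6.5 + (0.013333)·(-5.9) = -6.5787.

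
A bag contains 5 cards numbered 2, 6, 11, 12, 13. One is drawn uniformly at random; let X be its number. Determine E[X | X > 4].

21/2

P(X > 4) = 4/5.
Σ over the event: 6·1/5 + 11·1/5 + 12·1/5 + 13·1/5 = 42/5.
E[X | X > 4] = (42/5) / (4/5) = 21/2.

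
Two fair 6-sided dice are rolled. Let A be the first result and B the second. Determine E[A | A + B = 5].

P(A + B = 5) = 1/9.
Summing A·P(x,y) over outcomes with A + B = 5 gives 5/18.
E[A | A + B = 5] = (5/18) / (1/9) = 5/2.

5/2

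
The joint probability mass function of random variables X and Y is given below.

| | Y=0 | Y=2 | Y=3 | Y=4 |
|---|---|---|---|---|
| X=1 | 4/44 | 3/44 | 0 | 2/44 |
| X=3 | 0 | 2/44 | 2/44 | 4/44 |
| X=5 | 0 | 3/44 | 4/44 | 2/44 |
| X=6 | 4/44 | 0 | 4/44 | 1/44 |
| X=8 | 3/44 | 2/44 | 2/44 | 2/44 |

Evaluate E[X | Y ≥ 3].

112/23

P(Y ≥ 3) = 23/44.
Summing X·P(X=x,Y=y) over the conditioning event gives 28/11.
E[X | Y ≥ 3] = (28/11) / (23/44) = 112/23.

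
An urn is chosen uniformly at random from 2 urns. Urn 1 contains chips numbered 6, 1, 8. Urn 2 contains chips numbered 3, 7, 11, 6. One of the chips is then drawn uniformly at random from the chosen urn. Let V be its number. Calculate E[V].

E[V | urn 1] = (6+1+8)/3 = 5.
E[V | urn 2] = (3+7+11+6)/4 = 27/4.
E[V] = (1/2)·(5) + (1/2)·(27/4) = 47/8.

47/8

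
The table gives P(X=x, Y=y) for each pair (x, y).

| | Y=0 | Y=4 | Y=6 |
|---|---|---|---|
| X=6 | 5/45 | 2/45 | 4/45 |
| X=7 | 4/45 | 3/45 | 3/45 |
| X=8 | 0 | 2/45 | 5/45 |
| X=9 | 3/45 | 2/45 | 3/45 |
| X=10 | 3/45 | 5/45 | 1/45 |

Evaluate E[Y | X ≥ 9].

52/17

P(X ≥ 9) = 17/45.
Σ Y·P over the event = 0·(3/45) + 4·(2/45) + 6·(3/45) + 0·(3/45) + 4·(5/45) + 6·(1/45) = 52/45.
E[Y | X ≥ 9] = (52/45) / (17/45) = 52/17.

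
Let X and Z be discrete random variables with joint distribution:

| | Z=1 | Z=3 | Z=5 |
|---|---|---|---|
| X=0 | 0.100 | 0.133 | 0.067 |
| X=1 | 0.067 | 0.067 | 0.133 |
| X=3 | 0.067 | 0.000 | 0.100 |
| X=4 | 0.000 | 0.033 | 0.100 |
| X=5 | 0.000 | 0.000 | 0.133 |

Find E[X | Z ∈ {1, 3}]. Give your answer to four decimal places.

1.0000

P(Z ∈ {1, 3}) = 0.467.
Σ X·P over the event = 0·(0.100) + 0·(0.133) + 1·(0.067) + 1·(0.067) + 3·(0.067) + 4·(0.033) = 0.467.
E[X | Z ∈ {1, 3}] = (0.467) / (0.467) = 1.0000.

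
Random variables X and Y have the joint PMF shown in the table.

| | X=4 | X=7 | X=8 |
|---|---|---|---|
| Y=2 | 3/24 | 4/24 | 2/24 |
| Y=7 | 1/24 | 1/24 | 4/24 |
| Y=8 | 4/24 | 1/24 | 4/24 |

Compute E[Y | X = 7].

23/6

P(X = 7) = 1/4.
Σ Y·P over the event = 2·(4/24) + 7·(1/24) + 8·(1/24) = 23/24.
E[Y | X = 7] = (23/24) / (1/4) = 23/6.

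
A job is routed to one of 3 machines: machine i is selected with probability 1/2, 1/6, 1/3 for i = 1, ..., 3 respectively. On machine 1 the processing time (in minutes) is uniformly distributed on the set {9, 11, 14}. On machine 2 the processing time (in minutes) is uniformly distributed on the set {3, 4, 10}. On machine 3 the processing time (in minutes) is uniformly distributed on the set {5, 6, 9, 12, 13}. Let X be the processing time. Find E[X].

173/18

E[X | machine 1] = (9+11+14)/3 = 34/3.
E[X | machine 2] = (3+4+10)/3 = 17/3.
E[X | machine 3] = (5+6+9+12+13)/5 = 9.
E[X] = (1/2)·(34/3) + (1/6)·(17/3) + (1/3)·(9) = 173/18.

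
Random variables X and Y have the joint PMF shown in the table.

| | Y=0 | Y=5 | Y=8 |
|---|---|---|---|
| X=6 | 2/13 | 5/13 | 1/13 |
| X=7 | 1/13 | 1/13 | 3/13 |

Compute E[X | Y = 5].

P(Y = 5) = 6/13.
Σ X·P over the event = 6·(5/13) + 7·(1/13) = 37/13.
E[X | Y = 5] = (37/13) / (6/13) = 37/6.

37/6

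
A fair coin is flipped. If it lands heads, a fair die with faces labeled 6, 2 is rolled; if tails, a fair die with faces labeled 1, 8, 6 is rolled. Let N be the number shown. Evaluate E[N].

E[N | heads] = (6+2)/2 = 4.
E[N | tails] = (1+8+6)/3 = 5.
E[N] = (1/2)·(4) + (1/2)·(5) = 9/2.

9/2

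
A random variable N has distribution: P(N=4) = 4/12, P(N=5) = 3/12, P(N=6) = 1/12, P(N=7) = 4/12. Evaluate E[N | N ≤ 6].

37/8

P(N ≤ 6) = 2/3.
Σ over the event: 4·1/3 + 5·1/4 + 6·1/12 = 37/12.
E[N | N ≤ 6] = (37/12) / (2/3) = 37/8.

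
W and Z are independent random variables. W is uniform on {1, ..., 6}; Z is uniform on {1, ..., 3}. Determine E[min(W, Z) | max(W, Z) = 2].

Outcomes with max(W, Z) = 2: (1,2), (2,1), (2,2), each with probability 1/18.
E[min(W, Z) | max(W, Z) = 2] = (1 + 1 + 2) / 3 = 4/3.

4/3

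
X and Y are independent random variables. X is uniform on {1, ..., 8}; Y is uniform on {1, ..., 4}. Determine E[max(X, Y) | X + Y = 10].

Outcomes with X + Y = 10: (6,4), (7,3), (8,2), each with probability 1/32.
E[max(X, Y) | X + Y = 10] = (6 + 7 + 8) / 3 = 7.

7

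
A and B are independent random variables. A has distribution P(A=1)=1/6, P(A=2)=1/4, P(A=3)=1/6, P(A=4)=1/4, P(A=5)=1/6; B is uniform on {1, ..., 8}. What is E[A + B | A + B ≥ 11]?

163/14

P(A + B ≥ 11) = 7/48.
Summing (A+B)·P(x,y) over outcomes with A + B ≥ 11 gives 163/96.
E[A + B | A + B ≥ 11] = (163/96) / (7/48) = 163/14.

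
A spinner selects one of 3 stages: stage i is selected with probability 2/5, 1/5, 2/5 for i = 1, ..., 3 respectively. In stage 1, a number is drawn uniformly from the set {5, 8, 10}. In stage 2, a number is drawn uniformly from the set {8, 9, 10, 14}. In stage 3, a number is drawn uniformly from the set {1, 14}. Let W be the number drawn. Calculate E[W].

487/60

E[W | stage 1] = (5+8+10)/3 = 23/3.
E[W | stage 2] = (8+9+10+14)/4 = 41/4.
E[W | stage 3] = (1+14)/2 = 15/2.
By the law of total expectation,
E[W] = (2/5)·(23/3) + (1/5)·(41/4) + (2/5)·(15/2) = 487/60.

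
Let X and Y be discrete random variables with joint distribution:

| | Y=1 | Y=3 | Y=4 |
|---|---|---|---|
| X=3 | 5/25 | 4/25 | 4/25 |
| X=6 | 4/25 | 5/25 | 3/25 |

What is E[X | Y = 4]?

P(Y = 4) = 7/25.
Summing X·P(X=x,Y=y) over the conditioning event gives 6/5.
E[X | Y = 4] = (6/5) / (7/25) = 30/7.

30/7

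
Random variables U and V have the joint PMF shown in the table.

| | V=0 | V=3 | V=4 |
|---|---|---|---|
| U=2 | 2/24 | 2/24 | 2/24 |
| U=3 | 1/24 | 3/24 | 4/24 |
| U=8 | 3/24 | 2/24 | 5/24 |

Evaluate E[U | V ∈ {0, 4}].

P(V ∈ {0, 4}) = 17/24.
Σ U·P over the event = 2·(2/24) + 2·(2/24) + 3·(1/24) + 3·(4/24) + 8·(3/24) + 8·(5/24) = 29/8.
E[U | V ∈ {0, 4}] = (29/8) / (17/24) = 87/17.

87/17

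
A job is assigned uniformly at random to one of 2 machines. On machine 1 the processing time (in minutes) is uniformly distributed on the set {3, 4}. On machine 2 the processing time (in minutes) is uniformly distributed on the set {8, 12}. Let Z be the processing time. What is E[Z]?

27/4

E[Z | machine 1] = (3+4)/2 = 7/2.
E[Z | machine 2] = (8+12)/2 = 10.
By the law of total expectation,
E[Z] = (1/2)·(7/2) + (1/2)·(10) = 27/4.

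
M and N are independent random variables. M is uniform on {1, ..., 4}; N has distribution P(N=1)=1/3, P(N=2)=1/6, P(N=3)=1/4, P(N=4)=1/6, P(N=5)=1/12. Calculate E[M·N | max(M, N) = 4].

148/17

P(max(M, N) = 4) = 17/48.
Summing MN·P(x,y) over outcomes with max(M, N) = 4 gives 37/12.
E[M·N | max(M, N) = 4] = (37/12) / (17/48) = 148/17.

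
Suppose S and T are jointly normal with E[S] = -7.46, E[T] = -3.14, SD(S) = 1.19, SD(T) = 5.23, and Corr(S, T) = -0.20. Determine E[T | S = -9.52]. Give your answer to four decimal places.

-1.3293

For a bivariate normal, E[T | S=x] = μ_T + ρ·(σ_T/σ_S)·(x − μ_S).
E[T | S=-9.52] = -3.14 + (-0.20)·(5.23/1.19)·(-9.52 − (-7.46)) = -3.14 + (-0.87899)·(-2.06) = -1.3293.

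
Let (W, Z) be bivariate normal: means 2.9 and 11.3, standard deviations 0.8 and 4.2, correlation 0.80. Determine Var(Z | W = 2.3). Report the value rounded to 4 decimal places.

The conditional variance in a bivariate normal is σ_Z²(1 − ρ²), independent of x.
Var(Z | W=2.3) = (4.2)²·(1 − (0.80)²) = 17.64·0.36 = 6.3504.

6.3504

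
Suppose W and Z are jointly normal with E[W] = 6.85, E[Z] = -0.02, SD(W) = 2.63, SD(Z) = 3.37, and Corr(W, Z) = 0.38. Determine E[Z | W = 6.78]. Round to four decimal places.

-0.0541

The regression of Z on W has slope ρ·σ_Z/σ_W and passes through (μ_W, μ_Z).
E[Z | W=6.78] = -0.02 + (0.38)·(3.37/2.63)·(6.78 − (6.85)) = -0.02 + (0.48692)·(-0.07) = -0.0541.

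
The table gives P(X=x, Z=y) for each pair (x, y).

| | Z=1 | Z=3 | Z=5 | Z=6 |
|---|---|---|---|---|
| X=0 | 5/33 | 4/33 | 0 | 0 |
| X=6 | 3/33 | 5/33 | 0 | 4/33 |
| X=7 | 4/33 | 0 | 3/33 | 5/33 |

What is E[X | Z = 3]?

10/3

P(Z = 3) = 3/11.
Summing X·P(X=x,Z=y) over the conditioning event gives 10/11.
E[X | Z = 3] = (10/11) / (3/11) = 10/3.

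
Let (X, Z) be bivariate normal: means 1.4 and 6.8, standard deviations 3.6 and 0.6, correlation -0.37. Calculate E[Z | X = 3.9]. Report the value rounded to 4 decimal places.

The regression of Z on X has slope ρ·σ_Z/σ_X and passes through (μ_X, μ_Z).
E[Z | X=3.9] = 6.8 + (-0.37)·(0.6/3.6)·(3.9 − (1.4)) = 6.8 + (-0.061667)·(2.5) = 6.6458.

6.6458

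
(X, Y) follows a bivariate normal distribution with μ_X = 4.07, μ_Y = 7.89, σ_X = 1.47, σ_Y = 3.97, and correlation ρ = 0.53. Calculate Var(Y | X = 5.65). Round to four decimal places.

Var(Y | X=x) = (1 − ρ²)·σ_Y².
Var(Y | X=5.65) = (3.97)²·(1 − (0.53)²) = 15.7609·0.7191 = 11.3337.

11.3337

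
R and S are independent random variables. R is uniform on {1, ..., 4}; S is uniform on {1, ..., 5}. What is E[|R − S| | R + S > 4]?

P(R + S > 4) = 7/10.
Summing |R−S|·P(x,y) over outcomes with R + S > 4 gives 6/5.
E[|R − S| | R + S > 4] = (6/5) / (7/10) = 12/7.

12/7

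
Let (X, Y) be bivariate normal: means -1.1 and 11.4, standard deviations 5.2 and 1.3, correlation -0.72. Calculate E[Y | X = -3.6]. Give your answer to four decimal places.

11.8500

For a bivariate normal, E[Y | X=x] = μ_Y + ρ·(σ_Y/σ_X)·(x − μ_X).
E[Y | X=-3.6] = 11.4 + (-0.72)·(1.3/5.2)·(-3.6 − (-1.1)) = 11.4 + (-0.18)·(-2.5) = 11.8500.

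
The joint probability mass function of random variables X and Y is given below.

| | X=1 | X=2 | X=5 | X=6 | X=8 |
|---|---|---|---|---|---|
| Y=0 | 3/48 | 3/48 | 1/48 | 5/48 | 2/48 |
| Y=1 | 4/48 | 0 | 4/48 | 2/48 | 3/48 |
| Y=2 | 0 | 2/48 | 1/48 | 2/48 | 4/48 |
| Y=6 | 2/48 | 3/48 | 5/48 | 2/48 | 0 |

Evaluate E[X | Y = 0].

30/7

P(Y = 0) = 7/24.
Σ X·P over the event = 1·(3/48) + 2·(3/48) + 5·(1/48) + 6·(5/48) + 8·(2/48) = 5/4.
E[X | Y = 0] = (5/4) / (7/24) = 30/7.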